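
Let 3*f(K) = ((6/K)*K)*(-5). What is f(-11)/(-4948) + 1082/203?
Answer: 2677883/502222 ≈ 5.3321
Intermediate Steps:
f(K) = -10 (f(K) = (((6/K)*K)*(-5))/3 = (6*(-5))/3 = (1/3)*(-30) = -10)
f(-11)/(-4948) + 1082/203 = -10/(-4948) + 1082/203 = -10*(-1/4948) + 1082*(1/203) = 5/2474 + 1082/203 = 2677883/502222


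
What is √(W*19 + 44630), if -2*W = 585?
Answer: √156290/2 ≈ 197.67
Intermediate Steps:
W = -585/2 (W = -½*585 = -585/2 ≈ -292.50)
√(W*19 + 44630) = √(-585/2*19 + 44630) = √(-11115/2 + 44630) = √(78145/2) = √156290/2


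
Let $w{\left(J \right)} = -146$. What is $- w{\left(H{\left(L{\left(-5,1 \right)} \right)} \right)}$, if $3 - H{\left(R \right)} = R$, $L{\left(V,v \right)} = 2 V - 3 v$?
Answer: $146$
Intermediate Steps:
$L{\left(V,v \right)} = - 3 v + 2 V$
$H{\left(R \right)} = 3 - R$
$- w{\left(H{\left(L{\left(-5,1 \right)} \right)} \right)} = \left(-1\right) \left(-146\right) = 146$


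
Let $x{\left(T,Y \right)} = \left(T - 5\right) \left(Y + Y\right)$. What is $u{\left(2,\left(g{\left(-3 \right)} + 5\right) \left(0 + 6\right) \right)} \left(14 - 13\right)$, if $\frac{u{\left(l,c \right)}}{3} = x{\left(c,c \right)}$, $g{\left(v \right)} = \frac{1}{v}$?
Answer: $3864$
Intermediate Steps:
$x{\left(T,Y \right)} = 2 Y \left(-5 + T\right)$ ($x{\left(T,Y \right)} = \left(-5 + T\right) 2 Y = 2 Y \left(-5 + T\right)$)
$u{\left(l,c \right)} = 6 c \left(-5 + c\right)$ ($u{\left(l,c \right)} = 3 \cdot 2 c \left(-5 + c\right) = 6 c \left(-5 + c\right)$)
$u{\left(2,\left(g{\left(-3 \right)} + 5\right) \left(0 + 6\right) \right)} \left(14 - 13\right) = 6 \left(\frac{1}{-3} + 5\right) \left(0 + 6\right) \left(-5 + \left(\frac{1}{-3} + 5\right) \left(0 + 6\right)\right) \left(14 - 13\right) = 6 \left(- \frac{1}{3} + 5\right) 6 \left(-5 + \left(- \frac{1}{3} + 5\right) 6\right) 1 = 6 \cdot \frac{14}{3} \cdot 6 \left(-5 + \frac{14}{3} \cdot 6\right) 1 = 6 \cdot 28 \left(-5 + 28\right) 1 = 6 \cdot 28 \cdot 23 \cdot 1 = 3864 \cdot 1 = 3864$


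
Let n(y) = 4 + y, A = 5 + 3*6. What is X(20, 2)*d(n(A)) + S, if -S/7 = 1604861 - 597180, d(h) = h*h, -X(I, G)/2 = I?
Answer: -7082927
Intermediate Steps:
X(I, G) = -2*I
A = 23 (A = 5 + 18 = 23)
d(h) = h²
S = -7053767 (S = -7*(1604861 - 597180) = -7*1007681 = -7053767)
X(20, 2)*d(n(A)) + S = (-2*20)*(4 + 23)² - 7053767 = -40*27² - 7053767 = -40*729 - 7053767 = -29160 - 7053767 = -7082927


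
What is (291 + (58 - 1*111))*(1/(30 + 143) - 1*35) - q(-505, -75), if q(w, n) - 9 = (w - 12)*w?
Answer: -46610114/173 ≈ -2.6942e+5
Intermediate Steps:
q(w, n) = 9 + w*(-12 + w) (q(w, n) = 9 + (w - 12)*w = 9 + (-12 + w)*w = 9 + w*(-12 + w))
(291 + (58 - 1*111))*(1/(30 + 143) - 1*35) - q(-505, -75) = (291 + (58 - 1*111))*(1/(30 + 143) - 1*35) - (9 + (-505)**2 - 12*(-505)) = (291 + (58 - 111))*(1/173 - 35) - (9 + 255025 + 6060) = (291 - 53)*(1/173 - 35) - 1*261094 = 238*(-6054/173) - 261094 = -1440852/173 - 261094 = -46610114/173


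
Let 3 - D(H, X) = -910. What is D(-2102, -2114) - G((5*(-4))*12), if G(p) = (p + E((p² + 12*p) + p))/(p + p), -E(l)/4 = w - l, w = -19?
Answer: 163999/120 ≈ 1366.7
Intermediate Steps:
D(H, X) = 913 (D(H, X) = 3 - 1*(-910) = 3 + 910 = 913)
E(l) = 76 + 4*l (E(l) = -4*(-19 - l) = 76 + 4*l)
G(p) = (76 + 4*p² + 53*p)/(2*p) (G(p) = (p + (76 + 4*((p² + 12*p) + p)))/(p + p) = (p + (76 + 4*(p² + 13*p)))/((2*p)) = (p + (76 + (4*p² + 52*p)))*(1/(2*p)) = (p + (76 + 4*p² + 52*p))*(1/(2*p)) = (76 + 4*p² + 53*p)*(1/(2*p)) = (76 + 4*p² + 53*p)/(2*p))
D(-2102, -2114) - G((5*(-4))*12) = 913 - (53/2 + 2*((5*(-4))*12) + 38/(((5*(-4))*12))) = 913 - (53/2 + 2*(-20*12) + 38/((-20*12))) = 913 - (53/2 + 2*(-240) + 38/(-240)) = 913 - (53/2 - 480 + 38*(-1/240)) = 913 - (53/2 - 480 - 19/120) = 913 - 1*(-54439/120) = 913 + 54439/120 = 163999/120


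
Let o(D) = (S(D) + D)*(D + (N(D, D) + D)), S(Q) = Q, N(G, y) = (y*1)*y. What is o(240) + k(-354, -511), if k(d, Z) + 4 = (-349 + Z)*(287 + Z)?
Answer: 28071036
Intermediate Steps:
N(G, y) = y² (N(G, y) = y*y = y²)
k(d, Z) = -4 + (-349 + Z)*(287 + Z)
o(D) = 2*D*(D² + 2*D) (o(D) = (D + D)*(D + (D² + D)) = (2*D)*(D + (D + D²)) = (2*D)*(D² + 2*D) = 2*D*(D² + 2*D))
o(240) + k(-354, -511) = 2*240²*(2 + 240) + (-100167 + (-511)² - 62*(-511)) = 2*57600*242 + (-100167 + 261121 + 31682) = 27878400 + 192636 = 28071036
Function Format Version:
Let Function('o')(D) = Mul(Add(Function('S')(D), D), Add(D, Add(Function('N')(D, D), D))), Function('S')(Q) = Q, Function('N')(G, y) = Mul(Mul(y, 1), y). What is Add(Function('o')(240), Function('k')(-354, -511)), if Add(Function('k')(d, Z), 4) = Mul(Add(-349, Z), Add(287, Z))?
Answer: 28071036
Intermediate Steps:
Function('N')(G, y) = Pow(y, 2) (Function('N')(G, y) = Mul(y, y) = Pow(y, 2))
Function('k')(d, Z) = Add(-4, Mul(Add(-349, Z), Add(287, Z)))
Function('o')(D) = Mul(2, D, Add(Pow(D, 2), Mul(2, D))) (Function('o')(D) = Mul(Add(D, D), Add(D, Add(Pow(D, 2), D))) = Mul(Mul(2, D), Add(D, Add(D, Pow(D, 2)))) = Mul(Mul(2, D), Add(Pow(D, 2), Mul(2, D))) = Mul(2, D, Add(Pow(D, 2), Mul(2, D))))
Add(Function('o')(240), Function('k')(-354, -511)) = Add(Mul(2, Pow(240, 2), Add(2, 240)), Add(-100167, Pow(-511, 2), Mul(-62, -511))) = Add(Mul(2, 57600, 242), Add(-100167, 261121, 31682)) = Add(27878400, 192636) = 28071036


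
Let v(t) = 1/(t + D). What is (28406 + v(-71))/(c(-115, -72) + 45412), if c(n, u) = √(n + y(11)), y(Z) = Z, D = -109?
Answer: 58048785887/92801243160 - 5113079*I*√26/185602486320 ≈ 0.62552 - 0.00014047*I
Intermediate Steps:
v(t) = 1/(-109 + t) (v(t) = 1/(t - 109) = 1/(-109 + t))
c(n, u) = √(11 + n) (c(n, u) = √(n + 11) = √(11 + n))
(28406 + v(-71))/(c(-115, -72) + 45412) = (28406 + 1/(-109 - 71))/(√(11 - 115) + 45412) = (28406 + 1/(-180))/(√(-104) + 45412) = (28406 - 1/180)/(2*I*√26 + 45412) = 5113079/(180*(45412 + 2*I*√26))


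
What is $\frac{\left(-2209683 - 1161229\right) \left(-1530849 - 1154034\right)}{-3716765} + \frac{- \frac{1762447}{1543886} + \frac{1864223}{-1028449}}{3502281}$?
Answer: $- \frac{50329400522649445052645848623229}{20668743713209584540525510} \approx -2.435 \cdot 10^{6}$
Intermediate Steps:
$\frac{\left(-2209683 - 1161229\right) \left(-1530849 - 1154034\right)}{-3716765} + \frac{- \frac{1762447}{1543886} + \frac{1864223}{-1028449}}{3502281} = \left(-3370912\right) \left(-2684883\right) \left(- \frac{1}{3716765}\right) + \left(\left(-1762447\right) \frac{1}{1543886} + 1864223 \left(- \frac{1}{1028449}\right)\right) \frac{1}{3502281} = 9050504323296 \left(- \frac{1}{3716765}\right) + \left(- \frac{1762447}{1543886} - \frac{1864223}{1028449}\right) \frac{1}{3502281} = - \frac{9050504323296}{3716765} - \frac{4690734645281}{5560949834926228734} = - \frac{50329400522649445052645848623229}{20668743713209584540525510}$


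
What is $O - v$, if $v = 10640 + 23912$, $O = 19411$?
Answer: $-15141$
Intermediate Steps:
$v = 34552$
$O - v = 19411 - 34552 = -15141$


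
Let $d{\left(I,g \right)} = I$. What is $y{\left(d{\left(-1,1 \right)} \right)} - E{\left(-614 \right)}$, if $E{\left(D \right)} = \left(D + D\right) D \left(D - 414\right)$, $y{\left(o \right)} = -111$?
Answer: $775103665$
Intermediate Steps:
$E{\left(D \right)} = 2 D^{2} \left(-414 + D\right)$ ($E{\left(D \right)} = 2 D D \left(-414 + D\right) = 2 D^{2} \left(-414 + D\right)$)
$y{\left(d{\left(-1,1 \right)} \right)} - E{\left(-614 \right)} = -111 - 2 \left(-614\right)^{2} \left(-414 - 614\right) = -111 - 2 \cdot 376996 \left(-1028\right) = -111 - -775103776 = -111 + 775103776 = 775103665$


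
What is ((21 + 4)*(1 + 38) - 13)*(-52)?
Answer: -50024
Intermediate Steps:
((21 + 4)*(1 + 38) - 13)*(-52) = (25*39 - 13)*(-52) = (975 - 13)*(-52) = 962*(-52) = -50024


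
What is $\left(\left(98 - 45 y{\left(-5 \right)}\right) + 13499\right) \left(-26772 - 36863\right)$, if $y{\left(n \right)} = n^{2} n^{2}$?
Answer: $924489280$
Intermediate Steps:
$y{\left(n \right)} = n^{4}$
$\left(\left(98 - 45 y{\left(-5 \right)}\right) + 13499\right) \left(-26772 - 36863\right) = \left(\left(98 - 45 \left(-5\right)^{4}\right) + 13499\right) \left(-26772 - 36863\right) = \left(\left(98 - 28125\right) + 13499\right) \left(-63635\right) = \left(-28027 + 13499\right) \left(-63635\right) = \left(-14528\right) \left(-63635\right) = 924489280$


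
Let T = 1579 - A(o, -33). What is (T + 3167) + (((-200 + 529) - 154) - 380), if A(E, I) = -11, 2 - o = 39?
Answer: 4552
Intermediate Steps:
o = -37 (o = 2 - 1*39 = 2 - 39 = -37)
T = 1590 (T = 1579 - 1*(-11) = 1579 + 11 = 1590)
(T + 3167) + (((-200 + 529) - 154) - 380) = (1590 + 3167) + (((-200 + 529) - 154) - 380) = 4757 + ((329 - 154) - 380) = 4757 + (175 - 380) = 4757 - 205 = 4552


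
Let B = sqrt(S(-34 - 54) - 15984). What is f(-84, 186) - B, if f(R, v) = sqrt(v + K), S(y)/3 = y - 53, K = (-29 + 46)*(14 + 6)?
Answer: sqrt(526) - 3*I*sqrt(1823) ≈ 22.935 - 128.09*I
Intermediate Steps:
K = 340 (K = 17*20 = 340)
S(y) = -159 + 3*y (S(y) = 3*(y - 53) = 3*(-53 + y) = -159 + 3*y)
f(R, v) = sqrt(340 + v) (f(R, v) = sqrt(v + 340) = sqrt(340 + v))
B = 3*I*sqrt(1823) (B = sqrt((-159 + 3*(-34 - 54)) - 15984) = sqrt((-159 + 3*(-88)) - 15984) = sqrt((-159 - 264) - 15984) = sqrt(-423 - 15984) = sqrt(-16407) = 3*I*sqrt(1823) ≈ 128.09*I)
f(-84, 186) - B = sqrt(340 + 186) - 3*I*sqrt(1823) = sqrt(526) - 3*I*sqrt(1823)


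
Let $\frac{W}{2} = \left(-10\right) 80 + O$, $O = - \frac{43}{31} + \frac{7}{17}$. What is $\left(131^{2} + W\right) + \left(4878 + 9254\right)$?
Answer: $\frac{15647183}{527} \approx 29691.0$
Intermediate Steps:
$O = - \frac{514}{527}$ ($O = \left(-43\right) \frac{1}{31} + 7 \cdot \frac{1}{17} = - \frac{43}{31} + \frac{7}{17} = - \frac{514}{527} \approx -0.97533$)
$W = - \frac{844228}{527}$ ($W = 2 \left(\left(-10\right) 80 - \frac{514}{527}\right) = 2 \left(-800 - \frac{514}{527}\right) = 2 \left(- \frac{422114}{527}\right) = - \frac{844228}{527} \approx -1602.0$)
$\left(131^{2} + W\right) + \left(4878 + 9254\right) = \left(131^{2} - \frac{844228}{527}\right) + \left(4878 + 9254\right) = \left(17161 - \frac{844228}{527}\right) + 14132 = \frac{8199619}{527} + 14132 = \frac{15647183}{527}$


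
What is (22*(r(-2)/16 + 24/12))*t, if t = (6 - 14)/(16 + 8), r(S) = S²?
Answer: -33/2 ≈ -16.500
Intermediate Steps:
t = -⅓ (t = -8/24 = -8*1/24 = -⅓ ≈ -0.33333)
(22*(r(-2)/16 + 24/12))*t = (22*((-2)²/16 + 24/12))*(-⅓) = (22*(4*(1/16) + 24*(1/12)))*(-⅓) = (22*(¼ + 2))*(-⅓) = (22*(9/4))*(-⅓) = (99/2)*(-⅓) = -33/2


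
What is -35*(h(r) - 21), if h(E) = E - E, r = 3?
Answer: 735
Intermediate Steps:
h(E) = 0
-35*(h(r) - 21) = -35*(0 - 21) = -35*(-21) = 735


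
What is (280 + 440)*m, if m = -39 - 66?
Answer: -75600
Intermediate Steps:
m = -105
(280 + 440)*m = (280 + 440)*(-105) = 720*(-105) = -75600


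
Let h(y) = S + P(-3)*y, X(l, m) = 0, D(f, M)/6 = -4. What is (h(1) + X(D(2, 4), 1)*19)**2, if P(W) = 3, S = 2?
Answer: 25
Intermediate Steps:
D(f, M) = -24 (D(f, M) = 6*(-4) = -24)
h(y) = 2 + 3*y
(h(1) + X(D(2, 4), 1)*19)**2 = ((2 + 3*1) + 0*19)**2 = ((2 + 3) + 0)**2 = (5 + 0)**2 = 5**2 = 25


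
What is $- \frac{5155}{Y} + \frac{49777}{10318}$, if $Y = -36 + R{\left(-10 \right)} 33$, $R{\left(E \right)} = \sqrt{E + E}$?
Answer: $\frac{12156621}{944834} + \frac{56705 i \sqrt{5}}{3846} \approx 12.866 + 32.968 i$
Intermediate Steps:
$R{\left(E \right)} = \sqrt{2} \sqrt{E}$ ($R{\left(E \right)} = \sqrt{2 E} = \sqrt{2} \sqrt{E}$)
$Y = -36 + 66 i \sqrt{5}$ ($Y = -36 + \sqrt{2} \sqrt{-10} \cdot 33 = -36 + \sqrt{2} i \sqrt{10} \cdot 33 = -36 + 2 i \sqrt{5} \cdot 33 = -36 + 66 i \sqrt{5} \approx -36.0 + 147.58 i$)
$- \frac{5155}{Y} + \frac{49777}{10318} = - \frac{5155}{-36 + 66 i \sqrt{5}} + \frac{49777}{10318} = - \frac{5155}{-36 + 66 i \sqrt{5}} + 49777 \cdot \frac{1}{10318} = - \frac{5155}{-36 + 66 i \sqrt{5}} + \frac{7111}{1474} = \frac{7111}{1474} - \frac{5155}{-36 + 66 i \sqrt{5}}$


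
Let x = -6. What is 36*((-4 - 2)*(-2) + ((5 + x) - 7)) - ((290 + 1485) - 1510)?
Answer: -121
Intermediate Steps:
36*((-4 - 2)*(-2) + ((5 + x) - 7)) - ((290 + 1485) - 1510) = 36*((-4 - 2)*(-2) + ((5 - 6) - 7)) - ((290 + 1485) - 1510) = 36*(-6*(-2) + (-1 - 7)) - (1775 - 1510) = 36*(12 - 8) - 1*265 = 36*4 - 265 = 144 - 265 = -121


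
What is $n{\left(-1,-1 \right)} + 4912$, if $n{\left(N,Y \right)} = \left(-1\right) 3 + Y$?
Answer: $4908$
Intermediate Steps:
$n{\left(N,Y \right)} = -3 + Y$
$n{\left(-1,-1 \right)} + 4912 = \left(-3 - 1\right) + 4912 = -4 + 4912 = 4908$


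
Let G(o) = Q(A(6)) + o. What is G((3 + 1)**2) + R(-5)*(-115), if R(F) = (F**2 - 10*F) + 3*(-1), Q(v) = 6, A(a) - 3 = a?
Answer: -8258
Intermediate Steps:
A(a) = 3 + a
R(F) = -3 + F**2 - 10*F (R(F) = (F**2 - 10*F) - 3 = -3 + F**2 - 10*F)
G(o) = 6 + o
G((3 + 1)**2) + R(-5)*(-115) = (6 + (3 + 1)**2) + (-3 + (-5)**2 - 10*(-5))*(-115) = (6 + 4**2) + (-3 + 25 + 50)*(-115) = (6 + 16) + 72*(-115) = 22 - 8280 = -8258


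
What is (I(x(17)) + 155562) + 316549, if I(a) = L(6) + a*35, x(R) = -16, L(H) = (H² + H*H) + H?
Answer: 471629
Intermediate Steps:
L(H) = H + 2*H² (L(H) = (H² + H²) + H = 2*H² + H = H + 2*H²)
I(a) = 78 + 35*a (I(a) = 6*(1 + 2*6) + a*35 = 6*(1 + 12) + 35*a = 6*13 + 35*a = 78 + 35*a)
(I(x(17)) + 155562) + 316549 = ((78 + 35*(-16)) + 155562) + 316549 = ((78 - 560) + 155562) + 316549 = (-482 + 155562) + 316549 = 155080 + 316549 = 471629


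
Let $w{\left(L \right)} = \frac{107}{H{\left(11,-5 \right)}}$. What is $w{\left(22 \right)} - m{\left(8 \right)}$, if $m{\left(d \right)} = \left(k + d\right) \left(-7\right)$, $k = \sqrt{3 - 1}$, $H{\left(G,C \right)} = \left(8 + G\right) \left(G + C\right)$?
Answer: $\frac{6491}{114} + 7 \sqrt{2} \approx 66.838$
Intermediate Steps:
$H{\left(G,C \right)} = \left(8 + G\right) \left(C + G\right)$
$k = \sqrt{2} \approx 1.4142$
$m{\left(d \right)} = - 7 d - 7 \sqrt{2}$ ($m{\left(d \right)} = \left(\sqrt{2} + d\right) \left(-7\right) = \left(d + \sqrt{2}\right) \left(-7\right) = - 7 d - 7 \sqrt{2}$)
$w{\left(L \right)} = \frac{107}{114}$ ($w{\left(L \right)} = \frac{107}{11^{2} + 8 \left(-5\right) + 8 \cdot 11 - 55} = \frac{107}{121 - 40 + 88 - 55} = \frac{107}{114}$)
$w{\left(22 \right)} - m{\left(8 \right)} = \frac{107}{114} - \left(\left(-7\right) 8 - 7 \sqrt{2}\right) = \frac{107}{114} - \left(-56 - 7 \sqrt{2}\right) = \frac{107}{114} + \left(56 + 7 \sqrt{2}\right) = \frac{6491}{114} + 7 \sqrt{2}$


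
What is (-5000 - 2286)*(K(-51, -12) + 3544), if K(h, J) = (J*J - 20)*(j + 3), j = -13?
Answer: -16786944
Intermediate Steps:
K(h, J) = 200 - 10*J**2 (K(h, J) = (J*J - 20)*(-13 + 3) = (J**2 - 20)*(-10) = (-20 + J**2)*(-10) = 200 - 10*J**2)
(-5000 - 2286)*(K(-51, -12) + 3544) = (-5000 - 2286)*((200 - 10*(-12)**2) + 3544) = -7286*((200 - 10*144) + 3544) = -7286*((200 - 1440) + 3544) = -7286*(-1240 + 3544) = -7286*2304 = -16786944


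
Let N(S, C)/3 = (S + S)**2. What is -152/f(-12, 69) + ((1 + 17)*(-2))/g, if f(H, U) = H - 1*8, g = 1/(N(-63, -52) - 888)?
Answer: -8413162/5 ≈ -1.6826e+6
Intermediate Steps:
N(S, C) = 12*S**2 (N(S, C) = 3*(S + S)**2 = 3*(2*S)**2 = 3*(4*S**2) = 12*S**2)
g = 1/46740 (g = 1/(12*(-63)**2 - 888) = 1/(12*3969 - 888) = 1/(47628 - 888) = 1/46740 ≈ 2.1395e-5)
f(H, U) = -8 + H (f(H, U) = H - 8 = -8 + H)
-152/f(-12, 69) + ((1 + 17)*(-2))/g = -152/(-8 - 12) + ((1 + 17)*(-2))/(1/46740) = -152/(-20) + (18*(-2))*46740 = -152*(-1/20) - 36*46740 = 38/5 - 1682640 = -8413162/5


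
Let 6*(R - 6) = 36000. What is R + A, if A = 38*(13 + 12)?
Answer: 6956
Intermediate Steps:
R = 6006 (R = 6 + (⅙)*36000 = 6 + 6000 = 6006)
A = 950 (A = 38*25 = 950)
R + A = 6006 + 950 = 6956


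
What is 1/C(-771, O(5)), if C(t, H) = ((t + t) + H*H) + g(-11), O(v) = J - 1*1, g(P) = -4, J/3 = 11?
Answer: -1/522 ≈ -0.0019157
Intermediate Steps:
J = 33 (J = 3*11 = 33)
O(v) = 32 (O(v) = 33 - 1*1 = 33 - 1 = 32)
C(t, H) = -4 + H**2 + 2*t (C(t, H) = ((t + t) + H*H) - 4 = (2*t + H**2) - 4 = (H**2 + 2*t) - 4 = -4 + H**2 + 2*t)
1/C(-771, O(5)) = 1/(-4 + 32**2 + 2*(-771)) = 1/(-4 + 1024 - 1542) = 1/(-522) = -1/522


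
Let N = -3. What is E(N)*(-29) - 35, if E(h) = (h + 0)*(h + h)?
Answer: -557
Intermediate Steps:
E(h) = 2*h**2 (E(h) = h*(2*h) = 2*h**2)
E(N)*(-29) - 35 = (2*(-3)**2)*(-29) - 35 = (2*9)*(-29) - 35 = 18*(-29) - 35 = -522 - 35 = -557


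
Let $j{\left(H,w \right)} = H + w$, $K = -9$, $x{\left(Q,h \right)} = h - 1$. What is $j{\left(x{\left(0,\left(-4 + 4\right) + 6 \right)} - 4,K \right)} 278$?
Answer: $-2224$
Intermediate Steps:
$x{\left(Q,h \right)} = -1 + h$
$j{\left(x{\left(0,\left(-4 + 4\right) + 6 \right)} - 4,K \right)} 278 = \left(\left(\left(-1 + \left(\left(-4 + 4\right) + 6\right)\right) - 4\right) - 9\right) 278 = \left(\left(\left(-1 + \left(0 + 6\right)\right) - 4\right) - 9\right) 278 = \left(\left(\left(-1 + 6\right) - 4\right) - 9\right) 278 = \left(\left(5 - 4\right) - 9\right) 278 = \left(1 - 9\right) 278 = \left(-8\right) 278 = -2224$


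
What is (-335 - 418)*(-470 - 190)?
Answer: 496980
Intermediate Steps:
(-335 - 418)*(-470 - 190) = -753*(-660) = 496980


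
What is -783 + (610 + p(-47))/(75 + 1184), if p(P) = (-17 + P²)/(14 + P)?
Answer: -32513363/41547 ≈ -782.57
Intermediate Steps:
p(P) = (-17 + P²)/(14 + P)
-783 + (610 + p(-47))/(75 + 1184) = -783 + (610 + (-17 + (-47)²)/(14 - 47))/(75 + 1184) = -783 + (610 + (-17 + 2209)/(-33))/1259 = -783 + (610 - 1/33*2192)*(1/1259) = -783 + (610 - 2192/33)*(1/1259) = -783 + (17938/33)*(1/1259) = -783 + 17938/41547 = -32513363/41547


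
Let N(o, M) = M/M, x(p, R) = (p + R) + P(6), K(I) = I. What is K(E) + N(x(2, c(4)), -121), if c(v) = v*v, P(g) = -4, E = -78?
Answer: -77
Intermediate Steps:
c(v) = v²
x(p, R) = -4 + R + p (x(p, R) = (p + R) - 4 = (R + p) - 4 = -4 + R + p)
N(o, M) = 1
K(E) + N(x(2, c(4)), -121) = -78 + 1 = -77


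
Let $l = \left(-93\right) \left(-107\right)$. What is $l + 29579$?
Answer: $39530$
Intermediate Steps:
$l = 9951$
$l + 29579 = 9951 + 29579 = 39530$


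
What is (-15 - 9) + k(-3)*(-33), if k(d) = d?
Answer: 75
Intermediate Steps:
(-15 - 9) + k(-3)*(-33) = (-15 - 9) - 3*(-33) = -24 + 99 = 75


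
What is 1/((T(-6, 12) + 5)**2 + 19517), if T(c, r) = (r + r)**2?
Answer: 1/357078 ≈ 2.8005e-6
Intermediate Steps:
T(c, r) = 4*r**2 (T(c, r) = (2*r)**2 = 4*r**2)
1/((T(-6, 12) + 5)**2 + 19517) = 1/((4*12**2 + 5)**2 + 19517) = 1/((4*144 + 5)**2 + 19517) = 1/((576 + 5)**2 + 19517) = 1/(581**2 + 19517) = 1/(337561 + 19517) = 1/357078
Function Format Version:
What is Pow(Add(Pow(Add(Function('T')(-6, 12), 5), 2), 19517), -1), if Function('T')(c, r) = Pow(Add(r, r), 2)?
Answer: Rational(1, 357078) ≈ 2.8005e-6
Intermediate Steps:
Function('T')(c, r) = Mul(4, Pow(r, 2)) (Function('T')(c, r) = Pow(Mul(2, r), 2) = Mul(4, Pow(r, 2)))
Pow(Add(Pow(Add(Function('T')(-6, 12), 5), 2), 19517), -1) = Pow(Add(Pow(Add(Mul(4, Pow(12, 2)), 5), 2), 19517), -1) = Pow(Add(Pow(Add(Mul(4, 144), 5), 2), 19517), -1) = Pow(Add(Pow(Add(576, 5), 2), 19517), -1) = Pow(Add(Pow(581, 2), 19517), -1) = Pow(Add(337561, 19517), -1) = Pow(357078, -1) = Rational(1, 357078)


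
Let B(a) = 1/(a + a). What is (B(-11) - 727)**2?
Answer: 255840025/484 ≈ 5.2860e+5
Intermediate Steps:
B(a) = 1/(2*a)
(B(-11) - 727)**2 = ((1/2)/(-11) - 727)**2 = ((1/2)*(-1/11) - 727)**2 = (-1/22 - 727)**2 = (-15995/22)**2 = 255840025/484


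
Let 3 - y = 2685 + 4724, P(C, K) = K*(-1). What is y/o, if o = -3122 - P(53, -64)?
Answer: 3703/1593 ≈ 2.3245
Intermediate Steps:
P(C, K) = -K
y = -7406 (y = 3 - (2685 + 4724) = 3 - 1*7409 = 3 - 7409 = -7406)
o = -3186 (o = -3122 - (-1)*(-64) = -3122 - 1*64 = -3122 - 64 = -3186)
y/o = -7406/(-3186) = -7406*(-1/3186) = 3703/1593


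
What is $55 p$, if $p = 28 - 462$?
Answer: $-23870$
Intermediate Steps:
$p = -434$ ($p = 28 - 462 = -434$)
$55 p = 55 \left(-434\right) = -23870$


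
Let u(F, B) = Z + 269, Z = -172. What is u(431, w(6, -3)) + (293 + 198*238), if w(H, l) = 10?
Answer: 47514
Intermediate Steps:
u(F, B) = 97 (u(F, B) = -172 + 269 = 97)
u(431, w(6, -3)) + (293 + 198*238) = 97 + (293 + 198*238) = 97 + (293 + 47124) = 97 + 47417 = 47514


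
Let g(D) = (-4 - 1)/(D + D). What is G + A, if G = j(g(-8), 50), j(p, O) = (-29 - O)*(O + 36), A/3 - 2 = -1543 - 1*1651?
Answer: -16370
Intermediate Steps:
g(D) = -5/(2*D) (g(D) = -5*1/(2*D) = -5/(2*D))
A = -9576 (A = 6 + 3*(-1543 - 1*1651) = 6 + 3*(-1543 - 1651) = 6 + 3*(-3194) = 6 - 9582 = -9576)
j(p, O) = (-29 - O)*(36 + O)
G = -6794 (G = -1044 - 1*50² - 65*50 = -1044 - 1*2500 - 3250 = -1044 - 2500 - 3250 = -6794)
G + A = -6794 - 9576 = -16370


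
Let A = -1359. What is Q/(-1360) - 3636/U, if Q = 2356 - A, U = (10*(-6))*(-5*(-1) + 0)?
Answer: 63841/6800 ≈ 9.3884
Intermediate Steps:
U = -300 (U = -60*(5 + 0) = -60*5 = -300)
Q = 3715 (Q = 2356 - 1*(-1359) = 2356 + 1359 = 3715)
Q/(-1360) - 3636/U = 3715/(-1360) - 3636/(-300) = 3715*(-1/1360) - 3636*(-1/300) = -743/272 + 303/25 = 63841/6800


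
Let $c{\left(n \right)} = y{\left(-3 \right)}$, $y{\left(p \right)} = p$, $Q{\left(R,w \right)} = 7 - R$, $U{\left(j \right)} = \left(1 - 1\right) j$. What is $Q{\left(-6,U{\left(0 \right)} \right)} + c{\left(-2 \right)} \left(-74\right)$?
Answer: $235$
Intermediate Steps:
$U{\left(j \right)} = 0$ ($U{\left(j \right)} = 0 j = 0$)
$c{\left(n \right)} = -3$
$Q{\left(-6,U{\left(0 \right)} \right)} + c{\left(-2 \right)} \left(-74\right) = \left(7 - -6\right) - -222 = \left(7 + 6\right) + 222 = 13 + 222 = 235$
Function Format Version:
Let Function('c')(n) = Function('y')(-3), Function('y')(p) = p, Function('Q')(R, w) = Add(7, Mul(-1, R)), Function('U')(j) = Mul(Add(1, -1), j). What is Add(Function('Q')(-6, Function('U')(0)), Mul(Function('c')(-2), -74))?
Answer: 235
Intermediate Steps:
Function('U')(j) = 0 (Function('U')(j) = Mul(0, j) = 0)
Function('c')(n) = -3
Add(Function('Q')(-6, Function('U')(0)), Mul(Function('c')(-2), -74)) = Add(Add(7, Mul(-1, -6)), Mul(-3, -74)) = Add(Add(7, 6), 222) = Add(13, 222) = 235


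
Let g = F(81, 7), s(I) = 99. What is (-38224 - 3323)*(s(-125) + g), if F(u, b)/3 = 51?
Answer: -10469844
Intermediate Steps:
F(u, b) = 153 (F(u, b) = 3*51 = 153)
g = 153
(-38224 - 3323)*(s(-125) + g) = (-38224 - 3323)*(99 + 153) = -41547*252 = -10469844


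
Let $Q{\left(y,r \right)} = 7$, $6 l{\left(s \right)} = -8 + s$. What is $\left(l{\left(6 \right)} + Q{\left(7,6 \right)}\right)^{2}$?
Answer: $\frac{400}{9} \approx 44.444$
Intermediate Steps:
$l{\left(s \right)} = - \frac{4}{3} + \frac{s}{6}$ ($l{\left(s \right)} = \frac{-8 + s}{6} = - \frac{4}{3} + \frac{s}{6}$)
$\left(l{\left(6 \right)} + Q{\left(7,6 \right)}\right)^{2} = \left(\left(- \frac{4}{3} + \frac{1}{6} \cdot 6\right) + 7\right)^{2} = \left(\left(- \frac{4}{3} + 1\right) + 7\right)^{2} = \left(- \frac{1}{3} + 7\right)^{2} = \left(\frac{20}{3}\right)^{2} = \frac{400}{9}$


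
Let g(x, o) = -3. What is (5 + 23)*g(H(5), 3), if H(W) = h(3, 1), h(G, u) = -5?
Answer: -84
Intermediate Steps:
H(W) = -5
(5 + 23)*g(H(5), 3) = (5 + 23)*(-3) = 28*(-3) = -84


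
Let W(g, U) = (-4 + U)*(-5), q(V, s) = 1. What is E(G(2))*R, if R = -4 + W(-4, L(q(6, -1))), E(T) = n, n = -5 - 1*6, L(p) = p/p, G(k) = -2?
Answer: -121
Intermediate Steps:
L(p) = 1
n = -11 (n = -5 - 6 = -11)
W(g, U) = 20 - 5*U
E(T) = -11
R = 11 (R = -4 + (20 - 5*1) = -4 + (20 - 5) = -4 + 15 = 11)
E(G(2))*R = -11*11 = -121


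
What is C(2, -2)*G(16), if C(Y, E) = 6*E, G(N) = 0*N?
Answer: 0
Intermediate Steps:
G(N) = 0
C(2, -2)*G(16) = (6*(-2))*0 = -12*0 = 0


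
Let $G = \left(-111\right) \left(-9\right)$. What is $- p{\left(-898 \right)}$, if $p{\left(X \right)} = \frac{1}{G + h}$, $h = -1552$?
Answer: $\frac{1}{553} \approx 0.0018083$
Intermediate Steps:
$G = 999$
$p{\left(X \right)} = - \frac{1}{553}$ ($p{\left(X \right)} = \frac{1}{999 - 1552} = \frac{1}{-553} = - \frac{1}{553}$)
$- p{\left(-898 \right)} = \left(-1\right) \left(- \frac{1}{553}\right) = \frac{1}{553}$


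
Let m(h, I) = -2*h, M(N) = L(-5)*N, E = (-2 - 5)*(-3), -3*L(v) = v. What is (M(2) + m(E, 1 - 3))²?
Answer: 13456/9 ≈ 1495.1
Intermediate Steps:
L(v) = -v/3
E = 21 (E = -7*(-3) = 21)
M(N) = 5*N/3 (M(N) = (-⅓*(-5))*N = 5*N/3)
(M(2) + m(E, 1 - 3))² = ((5/3)*2 - 2*21)² = (10/3 - 42)² = (-116/3)² = 13456/9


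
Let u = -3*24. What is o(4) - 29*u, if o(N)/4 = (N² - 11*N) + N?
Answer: 1992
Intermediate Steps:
o(N) = -40*N + 4*N² (o(N) = 4*((N² - 11*N) + N) = 4*(N² - 10*N) = -40*N + 4*N²)
u = -72
o(4) - 29*u = 4*4*(-10 + 4) - 29*(-72) = 4*4*(-6) + 2088 = -96 + 2088 = 1992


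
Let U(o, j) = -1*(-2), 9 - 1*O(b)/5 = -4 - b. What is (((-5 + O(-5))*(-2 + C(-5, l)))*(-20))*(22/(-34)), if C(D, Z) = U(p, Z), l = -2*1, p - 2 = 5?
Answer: 0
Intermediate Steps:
p = 7 (p = 2 + 5 = 7)
l = -2
O(b) = 65 + 5*b (O(b) = 45 - 5*(-4 - b) = 45 + (20 + 5*b) = 65 + 5*b)
U(o, j) = 2
C(D, Z) = 2
(((-5 + O(-5))*(-2 + C(-5, l)))*(-20))*(22/(-34)) = (((-5 + (65 + 5*(-5)))*(-2 + 2))*(-20))*(22/(-34)) = (((-5 + (65 - 25))*0)*(-20))*(22*(-1/34)) = (((-5 + 40)*0)*(-20))*(-11/17) = ((35*0)*(-20))*(-11/17) = (0*(-20))*(-11/17) = 0*(-11/17) = 0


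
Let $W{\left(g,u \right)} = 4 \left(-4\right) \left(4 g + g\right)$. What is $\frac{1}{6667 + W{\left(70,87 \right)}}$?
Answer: $\frac{1}{1067} \approx 0.00093721$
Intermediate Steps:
$W{\left(g,u \right)} = - 80 g$ ($W{\left(g,u \right)} = - 16 \cdot 5 g = - 80 g$)
$\frac{1}{6667 + W{\left(70,87 \right)}} = \frac{1}{6667 - 5600} = \frac{1}{1067}$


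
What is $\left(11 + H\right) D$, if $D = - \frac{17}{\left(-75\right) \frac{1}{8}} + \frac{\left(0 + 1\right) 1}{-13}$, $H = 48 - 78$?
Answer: $- \frac{32167}{975} \approx -32.992$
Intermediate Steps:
$H = -30$ ($H = 48 - 78 = -30$)
$D = \frac{1693}{975}$ ($D = - \frac{17}{\left(-75\right) \frac{1}{8}} + 1 \cdot 1 \left(- \frac{1}{13}\right) = - \frac{17}{- \frac{75}{8}} + 1 \left(- \frac{1}{13}\right) = \left(-17\right) \left(- \frac{8}{75}\right) - \frac{1}{13} = \frac{136}{75} - \frac{1}{13} = \frac{1693}{975} \approx 1.7364$)
$\left(11 + H\right) D = \left(11 - 30\right) \frac{1693}{975} = \left(-19\right) \frac{1693}{975} = - \frac{32167}{975}$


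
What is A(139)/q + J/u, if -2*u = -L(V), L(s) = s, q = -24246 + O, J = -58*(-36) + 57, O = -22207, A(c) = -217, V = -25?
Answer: -39855589/232265 ≈ -171.60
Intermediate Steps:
J = 2145 (J = 2088 + 57 = 2145)
q = -46453 (q = -24246 - 22207 = -46453)
u = -25/2 (u = -(-1)*(-25)/2 = -½*25 = -25/2 ≈ -12.500)
A(139)/q + J/u = -217/(-46453) + 2145/(-25/2) = -217*(-1/46453) + 2145*(-2/25) = 217/46453 - 858/5 = -39855589/232265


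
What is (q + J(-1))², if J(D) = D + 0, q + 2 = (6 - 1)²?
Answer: 484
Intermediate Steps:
q = 23 (q = -2 + (6 - 1)² = -2 + 5² = -2 + 25 = 23)
J(D) = D
(q + J(-1))² = (23 - 1)² = 22² = 484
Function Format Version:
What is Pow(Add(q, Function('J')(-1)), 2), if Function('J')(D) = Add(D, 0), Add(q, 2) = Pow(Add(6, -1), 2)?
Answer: 484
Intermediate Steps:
q = 23 (q = Add(-2, Pow(Add(6, -1), 2)) = Add(-2, Pow(5, 2)) = Add(-2, 25) = 23)
Function('J')(D) = D
Pow(Add(q, Function('J')(-1)), 2) = Pow(Add(23, -1), 2) = Pow(22, 2) = 484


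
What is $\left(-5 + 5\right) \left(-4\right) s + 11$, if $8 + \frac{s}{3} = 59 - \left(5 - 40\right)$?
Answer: $11$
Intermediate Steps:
$s = 258$ ($s = -24 + 3 \left(59 - \left(5 - 40\right)\right) = -24 + 3 \left(59 - -35\right) = -24 + 3 \left(59 + 35\right) = -24 + 3 \cdot 94 = -24 + 282 = 258$)
$\left(-5 + 5\right) \left(-4\right) s + 11 = \left(-5 + 5\right) \left(-4\right) 258 + 11 = 0 \left(-4\right) 258 + 11 = 0 \cdot 258 + 11 = 0 + 11 = 11$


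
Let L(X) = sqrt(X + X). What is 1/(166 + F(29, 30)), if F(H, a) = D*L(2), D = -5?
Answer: 1/156 ≈ 0.0064103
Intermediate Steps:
L(X) = sqrt(2)*sqrt(X) (L(X) = sqrt(2*X) = sqrt(2)*sqrt(X))
F(H, a) = -10 (F(H, a) = -5*sqrt(2)*sqrt(2) = -5*2 = -10)
1/(166 + F(29, 30)) = 1/(166 - 10) = 1/156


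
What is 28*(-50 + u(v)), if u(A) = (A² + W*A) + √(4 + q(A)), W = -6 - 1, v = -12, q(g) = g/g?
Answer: 4984 + 28*√5 ≈ 5046.6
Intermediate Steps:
q(g) = 1
W = -7
u(A) = √5 + A² - 7*A (u(A) = (A² - 7*A) + √(4 + 1) = (A² - 7*A) + √5 = √5 + A² - 7*A)
28*(-50 + u(v)) = 28*(-50 + (√5 + (-12)² - 7*(-12))) = 28*(-50 + (√5 + 144 + 84)) = 28*(-50 + (228 + √5)) = 28*(178 + √5) = 4984 + 28*√5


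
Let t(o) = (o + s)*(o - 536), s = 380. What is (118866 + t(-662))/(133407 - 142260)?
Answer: -152234/2951 ≈ -51.587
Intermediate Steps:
t(o) = (-536 + o)*(380 + o) (t(o) = (o + 380)*(o - 536) = (380 + o)*(-536 + o) = (-536 + o)*(380 + o))
(118866 + t(-662))/(133407 - 142260) = (118866 + (-203680 + (-662)² - 156*(-662)))/(133407 - 142260) = (118866 + (-203680 + 438244 + 103272))/(-8853) = (118866 + 337836)*(-1/8853) = 456702*(-1/8853) = -152234/2951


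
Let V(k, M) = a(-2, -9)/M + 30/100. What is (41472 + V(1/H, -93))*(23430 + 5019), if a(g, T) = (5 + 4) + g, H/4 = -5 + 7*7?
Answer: 365751429627/310 ≈ 1.1798e+9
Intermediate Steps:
H = 176 (H = 4*(-5 + 7*7) = 4*(-5 + 49) = 4*44 = 176)
a(g, T) = 9 + g
V(k, M) = 3/10 + 7/M (V(k, M) = (9 - 2)/M + 30/100 = 7/M + 30*(1/100) = 7/M + 3/10 = 3/10 + 7/M)
(41472 + V(1/H, -93))*(23430 + 5019) = (41472 + (3/10 + 7/(-93)))*(23430 + 5019) = (41472 + (3/10 + 7*(-1/93)))*28449 = (41472 + (3/10 - 7/93))*28449 = (41472 + 209/930)*28449 = (38569169/930)*28449 = 365751429627/310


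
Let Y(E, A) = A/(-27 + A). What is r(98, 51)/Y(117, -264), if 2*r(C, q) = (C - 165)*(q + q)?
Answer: -331449/88 ≈ -3766.5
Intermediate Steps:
r(C, q) = q*(-165 + C) (r(C, q) = ((C - 165)*(q + q))/2 = ((-165 + C)*(2*q))/2 = (2*q*(-165 + C))/2 = q*(-165 + C))
r(98, 51)/Y(117, -264) = (51*(-165 + 98))/((-264/(-27 - 264))) = (51*(-67))/((-264/(-291))) = -3417/((-264*(-1/291))) = -3417/88/97 = -3417*97/88 = -331449/88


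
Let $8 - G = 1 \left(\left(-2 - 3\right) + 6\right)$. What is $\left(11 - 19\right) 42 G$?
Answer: $-2352$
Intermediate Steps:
$G = 7$ ($G = 8 - 1 \left(\left(-2 - 3\right) + 6\right) = 8 - 1 \left(-5 + 6\right) = 8 - 1 \cdot 1 = 8 - 1 = 7$)
$\left(11 - 19\right) 42 G = \left(11 - 19\right) 42 \cdot 7 = \left(-8\right) 42 \cdot 7 = \left(-336\right) 7 = -2352$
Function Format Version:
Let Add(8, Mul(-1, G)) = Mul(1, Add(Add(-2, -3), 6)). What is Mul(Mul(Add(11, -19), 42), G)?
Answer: -2352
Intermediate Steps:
G = 7 (G = Add(8, Mul(-1, Mul(1, Add(Add(-2, -3), 6)))) = Add(8, Mul(-1, Mul(1, Add(-5, 6)))) = Add(8, Mul(-1, Mul(1, 1))) = Add(8, Mul(-1, 1)) = Add(8, -1) = 7)
Mul(Mul(Add(11, -19), 42), G) = Mul(Mul(Add(11, -19), 42), 7) = Mul(Mul(-8, 42), 7) = Mul(-336, 7) = -2352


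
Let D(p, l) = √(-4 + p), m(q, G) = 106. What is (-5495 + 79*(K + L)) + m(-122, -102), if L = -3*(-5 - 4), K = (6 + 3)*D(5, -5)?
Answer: -2545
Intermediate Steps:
K = 9 (K = (6 + 3)*√(-4 + 5) = 9*√1 = 9*1 = 9)
L = 27 (L = -3*(-9) = 27)
(-5495 + 79*(K + L)) + m(-122, -102) = (-5495 + 79*(9 + 27)) + 106 = (-5495 + 79*36) + 106 = (-5495 + 2844) + 106 = -2651 + 106 = -2545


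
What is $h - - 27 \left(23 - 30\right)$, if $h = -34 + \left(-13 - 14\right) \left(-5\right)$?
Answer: $-88$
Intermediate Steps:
$h = 101$ ($h = -34 + \left(-13 - 14\right) \left(-5\right) = -34 - -135 = -34 + 135 = 101$)
$h - - 27 \left(23 - 30\right) = 101 - - 27 \left(23 - 30\right) = 101 - \left(-27\right) \left(-7\right) = 101 - 189 = -88$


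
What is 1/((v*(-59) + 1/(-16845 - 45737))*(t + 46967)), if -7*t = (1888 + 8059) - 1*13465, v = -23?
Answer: 438074/28219065758851 ≈ 1.5524e-8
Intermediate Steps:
t = 3518/7 (t = -((1888 + 8059) - 1*13465)/7 = -(9947 - 13465)/7 = -⅐*(-3518) = 3518/7 ≈ 502.57)
1/((v*(-59) + 1/(-16845 - 45737))*(t + 46967)) = 1/((-23*(-59) + 1/(-16845 - 45737))*(3518/7 + 46967)) = 1/((1357 + 1/(-62582))*(332287/7)) = 1/((1357 - 1/62582)*(332287/7)) = 1/((84923773/62582)*(332287/7)) = 1/(28219065758851/438074) = 438074/28219065758851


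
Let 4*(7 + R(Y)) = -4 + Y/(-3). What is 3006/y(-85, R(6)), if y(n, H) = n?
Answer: -3006/85 ≈ -35.365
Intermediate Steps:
R(Y) = -8 - Y/12 (R(Y) = -7 + (-4 + Y/(-3))/4 = -7 + (-4 + Y*(-⅓))/4 = -7 + (-4 - Y/3)/4 = -7 + (-1 - Y/12) = -8 - Y/12)
3006/y(-85, R(6)) = 3006/(-85) = 3006*(-1/85) = -3006/85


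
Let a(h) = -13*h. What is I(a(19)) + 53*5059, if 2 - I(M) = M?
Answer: 268376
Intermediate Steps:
I(M) = 2 - M
I(a(19)) + 53*5059 = (2 - (-13)*19) + 53*5059 = (2 - 1*(-247)) + 268127 = (2 + 247) + 268127 = 249 + 268127 = 268376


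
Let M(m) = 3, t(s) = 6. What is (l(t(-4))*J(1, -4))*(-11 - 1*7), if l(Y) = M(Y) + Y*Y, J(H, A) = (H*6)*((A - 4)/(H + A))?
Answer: -11232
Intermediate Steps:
J(H, A) = 6*H*(-4 + A)/(A + H) (J(H, A) = (6*H)*((-4 + A)/(A + H)) = 6*H*(-4 + A)/(A + H))
l(Y) = 3 + Y² (l(Y) = 3 + Y*Y = 3 + Y²)
(l(t(-4))*J(1, -4))*(-11 - 1*7) = ((3 + 6²)*(6*1*(-4 - 4)/(-4 + 1)))*(-11 - 1*7) = ((3 + 36)*(6*1*(-8)/(-3)))*(-11 - 7) = (39*(6*1*(-⅓)*(-8)))*(-18) = (39*16)*(-18) = 624*(-18) = -11232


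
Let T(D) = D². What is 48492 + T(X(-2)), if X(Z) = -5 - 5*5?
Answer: 49392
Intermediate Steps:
X(Z) = -30 (X(Z) = -5 - 25 = -30)
48492 + T(X(-2)) = 48492 + (-30)² = 48492 + 900 = 49392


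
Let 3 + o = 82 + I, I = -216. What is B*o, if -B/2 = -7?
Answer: -1918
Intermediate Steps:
o = -137 (o = -3 + (82 - 216) = -3 - 134 = -137)
B = 14 (B = -2*(-7) = 14)
B*o = 14*(-137) = -1918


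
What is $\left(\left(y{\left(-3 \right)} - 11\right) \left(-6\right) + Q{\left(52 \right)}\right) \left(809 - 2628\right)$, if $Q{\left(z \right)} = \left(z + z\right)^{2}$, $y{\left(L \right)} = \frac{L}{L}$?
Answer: $-19783444$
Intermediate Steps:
$y{\left(L \right)} = 1$
$Q{\left(z \right)} = 4 z^{2}$ ($Q{\left(z \right)} = \left(2 z\right)^{2} = 4 z^{2}$)
$\left(\left(y{\left(-3 \right)} - 11\right) \left(-6\right) + Q{\left(52 \right)}\right) \left(809 - 2628\right) = \left(\left(1 - 11\right) \left(-6\right) + 4 \cdot 52^{2}\right) \left(809 - 2628\right) = \left(\left(-10\right) \left(-6\right) + 4 \cdot 2704\right) \left(-1819\right) = \left(60 + 10816\right) \left(-1819\right) = 10876 \left(-1819\right) = -19783444$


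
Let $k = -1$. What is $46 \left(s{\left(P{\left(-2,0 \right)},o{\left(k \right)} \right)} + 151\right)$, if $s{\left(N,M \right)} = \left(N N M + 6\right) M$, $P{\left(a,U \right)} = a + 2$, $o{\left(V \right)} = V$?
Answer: $6670$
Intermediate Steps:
$P{\left(a,U \right)} = 2 + a$
$s{\left(N,M \right)} = M \left(6 + M N^{2}\right)$ ($s{\left(N,M \right)} = \left(N^{2} M + 6\right) M = \left(M N^{2} + 6\right) M = \left(6 + M N^{2}\right) M = M \left(6 + M N^{2}\right)$)
$46 \left(s{\left(P{\left(-2,0 \right)},o{\left(k \right)} \right)} + 151\right) = 46 \left(- (6 - \left(2 - 2\right)^{2}) + 151\right) = 46 \left(- (6 - 0^{2}) + 151\right) = 46 \left(- (6 - 0) + 151\right) = 46 \left(- (6 + 0) + 151\right) = 46 \left(\left(-1\right) 6 + 151\right) = 46 \left(-6 + 151\right) = 46 \cdot 145 = 6670$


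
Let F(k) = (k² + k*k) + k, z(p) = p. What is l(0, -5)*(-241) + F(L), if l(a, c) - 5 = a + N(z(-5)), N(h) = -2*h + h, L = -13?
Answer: -2085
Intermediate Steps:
N(h) = -h
l(a, c) = 10 + a (l(a, c) = 5 + (a - 1*(-5)) = 5 + (a + 5) = 5 + (5 + a) = 10 + a)
F(k) = k + 2*k² (F(k) = (k² + k²) + k = 2*k² + k = k + 2*k²)
l(0, -5)*(-241) + F(L) = (10 + 0)*(-241) - 13*(1 + 2*(-13)) = 10*(-241) - 13*(1 - 26) = -2410 - 13*(-25) = -2410 + 325 = -2085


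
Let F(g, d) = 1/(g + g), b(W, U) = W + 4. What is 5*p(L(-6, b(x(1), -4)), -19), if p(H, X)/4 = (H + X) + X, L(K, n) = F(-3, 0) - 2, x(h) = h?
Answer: -2410/3 ≈ -803.33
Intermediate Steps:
b(W, U) = 4 + W
F(g, d) = 1/(2*g)
L(K, n) = -13/6 (L(K, n) = (½)/(-3) - 2 = (½)*(-⅓) - 2 = -⅙ - 2 = -13/6)
p(H, X) = 4*H + 8*X (p(H, X) = 4*((H + X) + X) = 4*(H + 2*X) = 4*H + 8*X)
5*p(L(-6, b(x(1), -4)), -19) = 5*(4*(-13/6) + 8*(-19)) = 5*(-26/3 - 152) = 5*(-482/3) = -2410/3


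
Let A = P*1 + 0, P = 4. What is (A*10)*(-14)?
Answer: -560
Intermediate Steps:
A = 4 (A = 4*1 + 0 = 4 + 0 = 4)
(A*10)*(-14) = (4*10)*(-14) = 40*(-14) = -560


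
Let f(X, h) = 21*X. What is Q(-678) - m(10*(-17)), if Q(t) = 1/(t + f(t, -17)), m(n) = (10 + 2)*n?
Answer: 30428639/14916 ≈ 2040.0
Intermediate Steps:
m(n) = 12*n
Q(t) = 1/(22*t) (Q(t) = 1/(t + 21*t) = 1/(22*t))
Q(-678) - m(10*(-17)) = (1/22)/(-678) - 12*10*(-17) = (1/22)*(-1/678) - 12*(-170) = -1/14916 - 1*(-2040) = -1/14916 + 2040 = 30428639/14916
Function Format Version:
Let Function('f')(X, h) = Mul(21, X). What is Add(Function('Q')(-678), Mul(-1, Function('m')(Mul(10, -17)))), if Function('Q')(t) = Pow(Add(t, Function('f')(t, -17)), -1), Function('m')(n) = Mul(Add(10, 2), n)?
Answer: Rational(30428639, 14916) ≈ 2040.0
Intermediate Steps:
Function('m')(n) = Mul(12, n)
Function('Q')(t) = Mul(Rational(1, 22), Pow(t, -1)) (Function('Q')(t) = Pow(Add(t, Mul(21, t)), -1) = Pow(Mul(22, t), -1) = Mul(Rational(1, 22), Pow(t, -1)))
Add(Function('Q')(-678), Mul(-1, Function('m')(Mul(10, -17)))) = Add(Mul(Rational(1, 22), Pow(-678, -1)), Mul(-1, Mul(12, Mul(10, -17)))) = Add(Mul(Rational(1, 22), Rational(-1, 678)), Mul(-1, Mul(12, -170))) = Add(Rational(-1, 14916), Mul(-1, -2040)) = Add(Rational(-1, 14916), 2040) = Rational(30428639, 14916)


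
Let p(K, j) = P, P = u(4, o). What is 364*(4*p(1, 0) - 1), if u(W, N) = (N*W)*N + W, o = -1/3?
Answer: 54964/9 ≈ 6107.1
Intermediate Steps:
o = -⅓ (o = -1*⅓ = -⅓ ≈ -0.33333)
u(W, N) = W + W*N² (u(W, N) = W*N² + W = W + W*N²)
P = 40/9 (P = 4*(1 + (-⅓)²) = 4*(1 + ⅑) = 4*(10/9) = 40/9 ≈ 4.4444)
p(K, j) = 40/9
364*(4*p(1, 0) - 1) = 364*(4*(40/9) - 1) = 364*(160/9 - 1) = 364*(151/9) = 54964/9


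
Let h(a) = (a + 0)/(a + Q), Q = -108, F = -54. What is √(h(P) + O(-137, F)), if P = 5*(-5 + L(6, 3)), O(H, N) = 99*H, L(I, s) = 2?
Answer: I*√22799198/41 ≈ 116.46*I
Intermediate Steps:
P = -15 (P = 5*(-5 + 2) = 5*(-3) = -15)
h(a) = a/(-108 + a) (h(a) = (a + 0)/(a - 108) = a/(-108 + a))
√(h(P) + O(-137, F)) = √(-15/(-108 - 15) + 99*(-137)) = √(-15/(-123) - 13563) = √(-15*(-1/123) - 13563) = √(5/41 - 13563) = √(-556078/41) = I*√22799198/41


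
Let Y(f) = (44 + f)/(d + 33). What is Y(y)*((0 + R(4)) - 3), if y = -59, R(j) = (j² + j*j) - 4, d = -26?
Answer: -375/7 ≈ -53.571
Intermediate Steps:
R(j) = -4 + 2*j² (R(j) = (j² + j²) - 4 = 2*j² - 4 = -4 + 2*j²)
Y(f) = 44/7 + f/7 (Y(f) = (44 + f)/(-26 + 33) = (44 + f)/7 = (44 + f)*(⅐) = 44/7 + f/7)
Y(y)*((0 + R(4)) - 3) = (44/7 + (⅐)*(-59))*((0 + (-4 + 2*4²)) - 3) = (44/7 - 59/7)*((0 + (-4 + 2*16)) - 3) = -15*((0 + (-4 + 32)) - 3)/7 = -15*((0 + 28) - 3)/7 = -15*(28 - 3)/7 = -15/7*25 = -375/7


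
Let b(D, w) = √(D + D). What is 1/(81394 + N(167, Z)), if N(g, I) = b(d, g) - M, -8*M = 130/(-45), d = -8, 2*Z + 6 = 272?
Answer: 105486156/8585902109977 - 5184*I/8585902109977 ≈ 1.2286e-5 - 6.0378e-10*I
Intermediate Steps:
Z = 133 (Z = -3 + (½)*272 = -3 + 136 = 133)
b(D, w) = √2*√D (b(D, w) = √(2*D) = √2*√D)
M = 13/36 (M = -65/(4*(-45)) = -65*(-1)/(4*45) = -⅛*(-26/9) = 13/36 ≈ 0.36111)
N(g, I) = -13/36 + 4*I (N(g, I) = √2*√(-8) - 1*13/36 = √2*(2*I*√2) - 13/36 = 4*I - 13/36 = -13/36 + 4*I)
1/(81394 + N(167, Z)) = 1/(81394 + (-13/36 + 4*I)) = 1/(2930171/36 + 4*I) = 1296*(2930171/36 - 4*I)/8585902109977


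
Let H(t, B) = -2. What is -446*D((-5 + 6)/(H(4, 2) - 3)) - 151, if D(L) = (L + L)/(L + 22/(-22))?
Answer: -899/3 ≈ -299.67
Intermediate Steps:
D(L) = 2*L/(-1 + L) (D(L) = (2*L)/(L + 22*(-1/22)) = (2*L)/(L - 1) = (2*L)/(-1 + L) = 2*L/(-1 + L))
-446*D((-5 + 6)/(H(4, 2) - 3)) - 151 = -892*(-5 + 6)/(-2 - 3)/(-1 + (-5 + 6)/(-2 - 3)) - 151 = -892*1/(-5)/(-1 + 1/(-5)) - 151 = -892*1*(-1/5)/(-1 + 1*(-1/5)) - 151 = -892*(-1)/(5*(-1 - 1/5)) - 151 = -892*(-1)/(5*(-6/5)) - 151 = -892*(-1)*(-5)/(5*6) - 151 = -446*1/3 - 151 = -446/3 - 151 = -899/3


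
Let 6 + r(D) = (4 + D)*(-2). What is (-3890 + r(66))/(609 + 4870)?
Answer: -4036/5479 ≈ -0.73663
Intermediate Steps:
r(D) = -14 - 2*D (r(D) = -6 + (4 + D)*(-2) = -6 + (-8 - 2*D) = -14 - 2*D)
(-3890 + r(66))/(609 + 4870) = (-3890 + (-14 - 2*66))/(609 + 4870) = (-3890 + (-14 - 132))/5479 = (-3890 - 146)*(1/5479) = -4036*1/5479 = -4036/5479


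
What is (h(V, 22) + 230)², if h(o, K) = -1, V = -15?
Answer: 52441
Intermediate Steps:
(h(V, 22) + 230)² = (-1 + 230)² = 229² = 52441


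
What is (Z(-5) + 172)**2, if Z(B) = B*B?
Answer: 38809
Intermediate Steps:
Z(B) = B**2
(Z(-5) + 172)**2 = ((-5)**2 + 172)**2 = (25 + 172)**2 = 197**2 = 38809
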